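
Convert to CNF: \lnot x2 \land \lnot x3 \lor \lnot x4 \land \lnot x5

(\lnot x2 \lor \lnot x4) \land (\lnot x2 \lor \lnot x5) \land (\lnot x3 \lor \lnot x4) \land (\lnot x3 \lor \lnot x5)

\lnot x2 \land \lnot x3 \lor \lnot x4 \land \lnot x5
= (\lnot x2 \lor \lnot x4) \land (\lnot x2 \lor \lnot x5) \land (\lnot x3 \lor \lnot x4) \land (\lnot x3 \lor \lnot x5)   [distribute \lor over \land]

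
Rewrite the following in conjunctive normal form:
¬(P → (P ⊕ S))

¬(P → (P ⊕ S))
⇔ ¬(¬P ∨ (P ⊕ S))   [eliminate →]
⇔ ¬(¬P ∨ ((P ∨ S) ∧ ¬(P ∧ S)))   [expand ⊕]
⇔ ¬¬P ∧ ¬((P ∨ S) ∧ ¬(P ∧ S))   [De Morgan]
⇔ P ∧ ¬((P ∨ S) ∧ ¬(P ∧ S))   [double negation]
⇔ P ∧ (¬(P ∨ S) ∨ ¬¬(P ∧ S))   [De Morgan]
⇔ P ∧ ((¬P ∧ ¬S) ∨ ¬¬(P ∧ S))   [De Morgan]
⇔ P ∧ ((¬P ∧ ¬S) ∨ (P ∧ S))   [double negation]
⇔ P ∧ (¬P ∨ P) ∧ (¬P ∨ S) ∧ (¬S ∨ P) ∧ (¬S ∨ S)   [distribute ∨ over ∧]
⇔ P ∧ (¬P ∨ S)   [simplify]

P ∧ (¬P ∨ S)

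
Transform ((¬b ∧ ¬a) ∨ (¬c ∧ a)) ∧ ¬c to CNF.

((¬b ∧ ¬a) ∨ (¬c ∧ a)) ∧ ¬c
= (¬b ∨ ¬c) ∧ (¬b ∨ a) ∧ (¬a ∨ ¬c) ∧ (¬a ∨ a) ∧ ¬c   [distribute ∨ over ∧]
= (¬b ∨ a) ∧ ¬c   [simplify]

(¬b ∨ a) ∧ ¬c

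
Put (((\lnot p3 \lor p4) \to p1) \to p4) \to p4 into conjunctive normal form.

(((\lnot p3 \lor p4) \to p1) \to p4) \to p4
⇔ \lnot (((\lnot p3 \lor p4) \to p1) \to p4) \lor p4
⇔ \lnot (\lnot ((\lnot p3 \lor p4) \to p1) \lor p4) \lor p4
⇔ \lnot (\lnot (\lnot (\lnot p3 \lor p4) \lor p1) \lor p4) \lor p4
⇔ (\lnot \lnot (\lnot (\lnot p3 \lor p4) \lor p1) \land \lnot p4) \lor p4
⇔ ((\lnot (\lnot p3 \lor p4) \lor p1) \land \lnot p4) \lor p4
⇔ (((\lnot \lnot p3 \land \lnot p4) \lor p1) \land \lnot p4) \lor p4
⇔ (((p3 \land \lnot p4) \lor p1) \land \lnot p4) \lor p4
⇔ (p3 \lor p1 \lor p4) \land (\lnot p4 \lor p1 \lor p4) \land (\lnot p4 \lor p4)
⇔ p3 \lor p1 \lor p4

p3 \lor p1 \lor p4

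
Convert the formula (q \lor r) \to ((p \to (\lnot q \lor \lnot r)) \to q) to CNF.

(q \lor r) \to ((p \to (\lnot q \lor \lnot r)) \to q)
≡ \lnot (q \lor r) \lor ((p \to (\lnot q \lor \lnot r)) \to q)   [eliminate \to]
≡ \lnot (q \lor r) \lor \lnot (p \to (\lnot q \lor \lnot r)) \lor q   [eliminate \to]
≡ \lnot (q \lor r) \lor \lnot (\lnot p \lor \lnot q \lor \lnot r) \lor q   [eliminate \to]
≡ (\lnot q \land \lnot r) \lor \lnot (\lnot p \lor \lnot q \lor \lnot r) \lor q   [De Morgan]
≡ (\lnot q \land \lnot r) \lor (\lnot \lnot p \land \lnot \lnot q \land \lnot \lnot r) \lor q   [De Morgan]
≡ (\lnot q \land \lnot r) \lor (p \land \lnot \lnot q \land \lnot \lnot r) \lor q   [double negation]
≡ (\lnot q \land \lnot r) \lor (p \land q \land \lnot \lnot r) \lor q   [double negation]
≡ (\lnot q \land \lnot r) \lor (p \land q \land r) \lor q   [double negation]
≡ (\lnot q \lor p \lor q) \land (\lnot q \lor q \lor q) \land (\lnot q \lor r \lor q) \land (\lnot r \lor p \lor q) \land (\lnot r \lor q \lor q) \land (\lnot r \lor r \lor q)   [distribute \lor over \land]
≡ \lnot r \lor q   [simplify]

\lnot r \lor q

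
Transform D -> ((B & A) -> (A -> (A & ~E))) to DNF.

D -> ((B & A) -> (A -> (A & ~E)))
≡ ~D | ((B & A) -> (A -> (A & ~E)))   — eliminate ->
≡ ~D | ~(B & A) | (A -> (A & ~E))   — eliminate ->
≡ ~D | ~(B & A) | ~A | (A & ~E)   — eliminate ->
≡ ~D | ~B | ~A | ~A | (A & ~E)   — De Morgan
≡ ~D | ~B | ~A | (A & ~E)   — simplify

~D | ~B | ~A | (A & ~E)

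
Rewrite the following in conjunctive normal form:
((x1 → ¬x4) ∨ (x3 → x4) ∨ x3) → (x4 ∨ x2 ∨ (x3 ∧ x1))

((x1 → ¬x4) ∨ (x3 → x4) ∨ x3) → (x4 ∨ x2 ∨ (x3 ∧ x1))
⇔ ¬((x1 → ¬x4) ∨ (x3 → x4) ∨ x3) ∨ x4 ∨ x2 ∨ (x3 ∧ x1)   (eliminate →)
⇔ ¬(¬x1 ∨ ¬x4 ∨ (x3 → x4) ∨ x3) ∨ x4 ∨ x2 ∨ (x3 ∧ x1)   (eliminate →)
⇔ ¬(¬x1 ∨ ¬x4 ∨ ¬x3 ∨ x4 ∨ x3) ∨ x4 ∨ x2 ∨ (x3 ∧ x1)   (eliminate →)
⇔ (¬¬x1 ∧ ¬¬x4 ∧ ¬¬x3 ∧ ¬x4 ∧ ¬x3) ∨ x4 ∨ x2 ∨ (x3 ∧ x1)   (De Morgan)
⇔ (x1 ∧ ¬¬x4 ∧ ¬¬x3 ∧ ¬x4 ∧ ¬x3) ∨ x4 ∨ x2 ∨ (x3 ∧ x1)   (double negation)
⇔ (x1 ∧ x4 ∧ ¬¬x3 ∧ ¬x4 ∧ ¬x3) ∨ x4 ∨ x2 ∨ (x3 ∧ x1)   (double negation)
⇔ (x1 ∧ x4 ∧ x3 ∧ ¬x4 ∧ ¬x3) ∨ x4 ∨ x2 ∨ (x3 ∧ x1)   (double negation)
⇔ (x1 ∨ x4 ∨ x2 ∨ x3) ∧ (x1 ∨ x4 ∨ x2 ∨ x1) ∧ (x4 ∨ x4 ∨ x2 ∨ x3) ∧ (x4 ∨ x4 ∨ x2 ∨ x1) ∧ (x3 ∨ x4 ∨ x2 ∨ x3) ∧ (x3 ∨ x4 ∨ x2 ∨ x1) ∧ (¬x4 ∨ x4 ∨ x2 ∨ x3) ∧ (¬x4 ∨ x4 ∨ x2 ∨ x1) ∧ (¬x3 ∨ x4 ∨ x2 ∨ x3) ∧ (¬x3 ∨ x4 ∨ x2 ∨ x1)   (distribute ∨ over ∧)
⇔ (x1 ∨ x4 ∨ x2) ∧ (x4 ∨ x2 ∨ x3)   (simplify)

(x1 ∨ x4 ∨ x2) ∧ (x4 ∨ x2 ∨ x3)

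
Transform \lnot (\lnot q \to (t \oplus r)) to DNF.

\lnot (\lnot q \to (t \oplus r))
≡ \lnot (\lnot \lnot q \lor (t \oplus r))   [eliminate \to]
≡ \lnot (\lnot \lnot q \lor (t \land \lnot r) \lor (\lnot t \land r))   [expand \oplus]
≡ \lnot \lnot \lnot q \land \lnot (t \land \lnot r) \land \lnot (\lnot t \land r)   [De Morgan]
≡ \lnot q \land \lnot (t \land \lnot r) \land \lnot (\lnot t \land r)   [double negation]
≡ \lnot q \land (\lnot t \lor \lnot \lnot r) \land \lnot (\lnot t \land r)   [De Morgan]
≡ \lnot q \land (\lnot t \lor r) \land \lnot (\lnot t \land r)   [double negation]
≡ \lnot q \land (\lnot t \lor r) \land (\lnot \lnot t \lor \lnot r)   [De Morgan]
≡ \lnot q \land (\lnot t \lor r) \land (t \lor \lnot r)   [double negation]
≡ (\lnot q \land \lnot t \land t) \lor (\lnot q \land \lnot t \land \lnot r) \lor (\lnot q \land r \land t) \lor (\lnot q \land r \land \lnot r)   [distribute \land over \lor]
≡ (\lnot q \land \lnot t \land \lnot r) \lor (\lnot q \land r \land t)   [simplify]

(\lnot q \land \lnot t \land \lnot r) \lor (\lnot q \land r \land t)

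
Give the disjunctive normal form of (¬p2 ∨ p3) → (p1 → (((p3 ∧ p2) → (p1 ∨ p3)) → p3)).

(p2 ∧ ¬p3) ∨ ¬p1 ∨ p3

(¬p2 ∨ p3) → (p1 → (((p3 ∧ p2) → (p1 ∨ p3)) → p3))
= ¬(¬p2 ∨ p3) ∨ (p1 → (((p3 ∧ p2) → (p1 ∨ p3)) → p3))   [eliminate →]
= ¬(¬p2 ∨ p3) ∨ ¬p1 ∨ (((p3 ∧ p2) → (p1 ∨ p3)) → p3)   [eliminate →]
= ¬(¬p2 ∨ p3) ∨ ¬p1 ∨ ¬((p3 ∧ p2) → (p1 ∨ p3)) ∨ p3   [eliminate →]
= ¬(¬p2 ∨ p3) ∨ ¬p1 ∨ ¬(¬(p3 ∧ p2) ∨ p1 ∨ p3) ∨ p3   [eliminate →]
= (¬¬p2 ∧ ¬p3) ∨ ¬p1 ∨ ¬(¬(p3 ∧ p2) ∨ p1 ∨ p3) ∨ p3   [De Morgan]
= (p2 ∧ ¬p3) ∨ ¬p1 ∨ ¬(¬(p3 ∧ p2) ∨ p1 ∨ p3) ∨ p3   [double negation]
= (p2 ∧ ¬p3) ∨ ¬p1 ∨ (¬¬(p3 ∧ p2) ∧ ¬p1 ∧ ¬p3) ∨ p3   [De Morgan]
= (p2 ∧ ¬p3) ∨ ¬p1 ∨ (p3 ∧ p2 ∧ ¬p1 ∧ ¬p3) ∨ p3   [double negation]
= (p2 ∧ ¬p3) ∨ ¬p1 ∨ p3   [simplify]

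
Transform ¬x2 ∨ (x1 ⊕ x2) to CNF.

¬x2 ∨ (x1 ⊕ x2)
= ¬x2 ∨ ((x1 ∨ x2) ∧ ¬(x1 ∧ x2))   [expand ⊕]
= ¬x2 ∨ ((x1 ∨ x2) ∧ (¬x1 ∨ ¬x2))   [De Morgan]
= (¬x2 ∨ x1 ∨ x2) ∧ (¬x2 ∨ ¬x1 ∨ ¬x2)   [distribute ∨ over ∧]
= ¬x2 ∨ ¬x1   [simplify]

¬x2 ∨ ¬x1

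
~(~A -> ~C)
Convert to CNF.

~A & C

~(~A -> ~C)
= ~(~~A | ~C)   [eliminate ->]
= ~~~A & ~~C   [De Morgan]
= ~A & ~~C   [double negation]
= ~A & C   [double negation]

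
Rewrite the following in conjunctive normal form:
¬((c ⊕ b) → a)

¬((c ⊕ b) → a)
⇔ ¬(¬(c ⊕ b) ∨ a)   (eliminate →)
⇔ ¬(¬((c ∨ b) ∧ ¬(c ∧ b)) ∨ a)   (expand ⊕)
⇔ ¬¬((c ∨ b) ∧ ¬(c ∧ b)) ∧ ¬a   (De Morgan)
⇔ (c ∨ b) ∧ ¬(c ∧ b) ∧ ¬a   (double negation)
⇔ (c ∨ b) ∧ (¬c ∨ ¬b) ∧ ¬a   (De Morgan)

(c ∨ b) ∧ (¬c ∨ ¬b) ∧ ¬a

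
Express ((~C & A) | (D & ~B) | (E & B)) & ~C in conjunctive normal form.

(A | D | E) & (A | D | B) & (A | ~B | E) & ~C

((~C & A) | (D & ~B) | (E & B)) & ~C
⇔ (~C | D | E) & (~C | D | B) & (~C | ~B | E) & (~C | ~B | B) & (A | D | E) & (A | D | B) & (A | ~B | E) & (A | ~B | B) & ~C   (distribute | over &)
⇔ (A | D | E) & (A | D | B) & (A | ~B | E) & ~C   (simplify)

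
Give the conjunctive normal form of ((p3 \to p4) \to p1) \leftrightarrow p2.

((p3 \to p4) \to p1) \leftrightarrow p2
≡ (((p3 \to p4) \to p1) \to p2) \land (p2 \to ((p3 \to p4) \to p1))   — eliminate \leftrightarrow
≡ (\lnot ((p3 \to p4) \to p1) \lor p2) \land (p2 \to ((p3 \to p4) \to p1))   — eliminate \to
≡ (\lnot (\lnot (p3 \to p4) \lor p1) \lor p2) \land (p2 \to ((p3 \to p4) \to p1))   — eliminate \to
≡ (\lnot (\lnot (\lnot p3 \lor p4) \lor p1) \lor p2) \land (p2 \to ((p3 \to p4) \to p1))   — eliminate \to
≡ (\lnot (\lnot (\lnot p3 \lor p4) \lor p1) \lor p2) \land (\lnot p2 \lor ((p3 \to p4) \to p1))   — eliminate \to
≡ (\lnot (\lnot (\lnot p3 \lor p4) \lor p1) \lor p2) \land (\lnot p2 \lor \lnot (p3 \to p4) \lor p1)   — eliminate \to
≡ (\lnot (\lnot (\lnot p3 \lor p4) \lor p1) \lor p2) \land (\lnot p2 \lor \lnot (\lnot p3 \lor p4) \lor p1)   — eliminate \to
≡ ((\lnot \lnot (\lnot p3 \lor p4) \land \lnot p1) \lor p2) \land (\lnot p2 \lor \lnot (\lnot p3 \lor p4) \lor p1)   — De Morgan
≡ (((\lnot p3 \lor p4) \land \lnot p1) \lor p2) \land (\lnot p2 \lor \lnot (\lnot p3 \lor p4) \lor p1)   — double negation
≡ (((\lnot p3 \lor p4) \land \lnot p1) \lor p2) \land (\lnot p2 \lor (\lnot \lnot p3 \land \lnot p4) \lor p1)   — De Morgan
≡ (((\lnot p3 \lor p4) \land \lnot p1) \lor p2) \land (\lnot p2 \lor (p3 \land \lnot p4) \lor p1)   — double negation
≡ (\lnot p3 \lor p4 \lor p2) \land (\lnot p1 \lor p2) \land (\lnot p2 \lor p3 \lor p1) \land (\lnot p2 \lor \lnot p4 \lor p1)   — distribute \lor over \land

(\lnot p3 \lor p4 \lor p2) \land (\lnot p1 \lor p2) \land (\lnot p2 \lor p3 \lor p1) \land (\lnot p2 \lor \lnot p4 \lor p1)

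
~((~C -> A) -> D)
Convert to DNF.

~((~C -> A) -> D)
≡ ~(~(~C -> A) | D)   [eliminate ->]
≡ ~(~(~~C | A) | D)   [eliminate ->]
≡ ~~(~~C | A) & ~D   [De Morgan]
≡ (~~C | A) & ~D   [double negation]
≡ (C | A) & ~D   [double negation]
≡ (C & ~D) | (A & ~D)   [distribute & over |]

(C & ~D) | (A & ~D)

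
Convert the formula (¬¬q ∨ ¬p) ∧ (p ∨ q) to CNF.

(¬¬q ∨ ¬p) ∧ (p ∨ q)
= (q ∨ ¬p) ∧ (p ∨ q)   [double negation]

(q ∨ ¬p) ∧ (p ∨ q)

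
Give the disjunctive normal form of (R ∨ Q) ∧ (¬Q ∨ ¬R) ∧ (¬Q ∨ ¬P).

(R ∧ ¬Q) ∨ (Q ∧ ¬R ∧ ¬P)

(R ∨ Q) ∧ (¬Q ∨ ¬R) ∧ (¬Q ∨ ¬P)
⇔ (R ∧ ¬Q ∧ ¬Q) ∨ (R ∧ ¬Q ∧ ¬P) ∨ (R ∧ ¬R ∧ ¬Q) ∨ (R ∧ ¬R ∧ ¬P) ∨ (Q ∧ ¬Q ∧ ¬Q) ∨ (Q ∧ ¬Q ∧ ¬P) ∨ (Q ∧ ¬R ∧ ¬Q) ∨ (Q ∧ ¬R ∧ ¬P)
⇔ (R ∧ ¬Q) ∨ (Q ∧ ¬R ∧ ¬P)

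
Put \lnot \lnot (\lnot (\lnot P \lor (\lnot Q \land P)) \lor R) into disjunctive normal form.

\lnot \lnot (\lnot (\lnot P \lor (\lnot Q \land P)) \lor R)
⇔ \lnot (\lnot P \lor (\lnot Q \land P)) \lor R   [double negation]
⇔ (\lnot \lnot P \land \lnot (\lnot Q \land P)) \lor R   [De Morgan]
⇔ (P \land \lnot (\lnot Q \land P)) \lor R   [double negation]
⇔ (P \land (\lnot \lnot Q \lor \lnot P)) \lor R   [De Morgan]
⇔ (P \land (Q \lor \lnot P)) \lor R   [double negation]
⇔ (P \land Q) \lor (P \land \lnot P) \lor R   [distribute \land over \lor]
⇔ (P \land Q) \lor R   [simplify]

(P \land Q) \lor R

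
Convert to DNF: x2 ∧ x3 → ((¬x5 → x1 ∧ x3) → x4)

x2 ∧ x3 → ((¬x5 → x1 ∧ x3) → x4)
⇔ ¬(x2 ∧ x3) ∨ ((¬x5 → x1 ∧ x3) → x4)   [eliminate →]
⇔ ¬(x2 ∧ x3) ∨ ¬(¬x5 → x1 ∧ x3) ∨ x4   [eliminate →]
⇔ ¬(x2 ∧ x3) ∨ ¬(¬¬x5 ∨ x1 ∧ x3) ∨ x4   [eliminate →]
⇔ ¬x2 ∨ ¬x3 ∨ ¬(¬¬x5 ∨ x1 ∧ x3) ∨ x4   [De Morgan]
⇔ ¬x2 ∨ ¬x3 ∨ ¬¬¬x5 ∧ ¬(x1 ∧ x3) ∨ x4   [De Morgan]
⇔ ¬x2 ∨ ¬x3 ∨ ¬x5 ∧ ¬(x1 ∧ x3) ∨ x4   [double negation]
⇔ ¬x2 ∨ ¬x3 ∨ ¬x5 ∧ (¬x1 ∨ ¬x3) ∨ x4   [De Morgan]
⇔ ¬x2 ∨ ¬x3 ∨ ¬x5 ∧ ¬x1 ∨ ¬x5 ∧ ¬x3 ∨ x4   [distribute ∧ over ∨]
⇔ ¬x2 ∨ ¬x3 ∨ ¬x5 ∧ ¬x1 ∨ x4   [simplify]

¬x2 ∨ ¬x3 ∨ ¬x5 ∧ ¬x1 ∨ x4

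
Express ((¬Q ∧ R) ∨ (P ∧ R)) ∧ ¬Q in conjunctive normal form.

((¬Q ∧ R) ∨ (P ∧ R)) ∧ ¬Q
⇔ (¬Q ∨ P) ∧ (¬Q ∨ R) ∧ (R ∨ P) ∧ (R ∨ R) ∧ ¬Q   — distribute ∨ over ∧
⇔ R ∧ ¬Q   — simplify

R ∧ ¬Q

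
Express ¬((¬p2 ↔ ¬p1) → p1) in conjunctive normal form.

(p1 ∨ ¬p2) ∧ ¬p1

¬((¬p2 ↔ ¬p1) → p1)
= ¬(¬(¬p2 ↔ ¬p1) ∨ p1)   — eliminate →
= ¬(¬((¬p2 → ¬p1) ∧ (¬p1 → ¬p2)) ∨ p1)   — eliminate ↔
= ¬(¬((¬¬p2 ∨ ¬p1) ∧ (¬p1 → ¬p2)) ∨ p1)   — eliminate →
= ¬(¬((¬¬p2 ∨ ¬p1) ∧ (¬¬p1 ∨ ¬p2)) ∨ p1)   — eliminate →
= ¬¬((¬¬p2 ∨ ¬p1) ∧ (¬¬p1 ∨ ¬p2)) ∧ ¬p1   — De Morgan
= (¬¬p2 ∨ ¬p1) ∧ (¬¬p1 ∨ ¬p2) ∧ ¬p1   — double negation
= (p2 ∨ ¬p1) ∧ (¬¬p1 ∨ ¬p2) ∧ ¬p1   — double negation
= (p2 ∨ ¬p1) ∧ (p1 ∨ ¬p2) ∧ ¬p1   — double negation
= (p1 ∨ ¬p2) ∧ ¬p1   — simplify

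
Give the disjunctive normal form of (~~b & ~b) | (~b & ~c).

(~~b & ~b) | (~b & ~c)
≡ (b & ~b) | (~b & ~c)   (double negation)
≡ ~b & ~c   (simplify)

~b & ~c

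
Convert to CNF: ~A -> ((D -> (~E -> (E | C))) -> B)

(A | D | B) & (A | ~E | B) & (A | ~C | B)

~A -> ((D -> (~E -> (E | C))) -> B)
⇔ ~~A | ((D -> (~E -> (E | C))) -> B)   (eliminate ->)
⇔ ~~A | ~(D -> (~E -> (E | C))) | B   (eliminate ->)
⇔ ~~A | ~(~D | (~E -> (E | C))) | B   (eliminate ->)
⇔ ~~A | ~(~D | ~~E | E | C) | B   (eliminate ->)
⇔ A | ~(~D | ~~E | E | C) | B   (double negation)
⇔ A | (~~D & ~~~E & ~E & ~C) | B   (De Morgan)
⇔ A | (D & ~~~E & ~E & ~C) | B   (double negation)
⇔ A | (D & ~E & ~E & ~C) | B   (double negation)
⇔ (A | D | B) & (A | ~E | B) & (A | ~E | B) & (A | ~C | B)   (distribute | over &)
⇔ (A | D | B) & (A | ~E | B) & (A | ~C | B)   (simplify)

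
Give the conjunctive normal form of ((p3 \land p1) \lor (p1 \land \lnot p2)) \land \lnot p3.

(p3 \lor \lnot p2) \land p1 \land \lnot p3

((p3 \land p1) \lor (p1 \land \lnot p2)) \land \lnot p3
= (p3 \lor p1) \land (p3 \lor \lnot p2) \land (p1 \lor p1) \land (p1 \lor \lnot p2) \land \lnot p3   [distribute \lor over \land]
= (p3 \lor \lnot p2) \land p1 \land \lnot p3   [simplify]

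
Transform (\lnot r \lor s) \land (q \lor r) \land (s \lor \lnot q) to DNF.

(s \land q) \lor (s \land r)

(\lnot r \lor s) \land (q \lor r) \land (s \lor \lnot q)
≡ (\lnot r \land q \land s) \lor (\lnot r \land q \land \lnot q) \lor (\lnot r \land r \land s) \lor (\lnot r \land r \land \lnot q) \lor (s \land q \land s) \lor (s \land q \land \lnot q) \lor (s \land r \land s) \lor (s \land r \land \lnot q)   (distribute \land over \lor)
≡ (s \land q) \lor (s \land r)   (simplify)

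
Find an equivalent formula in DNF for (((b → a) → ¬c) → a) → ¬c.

(((b → a) → ¬c) → a) → ¬c
= ¬(((b → a) → ¬c) → a) ∨ ¬c   — eliminate →
= ¬(¬((b → a) → ¬c) ∨ a) ∨ ¬c   — eliminate →
= ¬(¬(¬(b → a) ∨ ¬c) ∨ a) ∨ ¬c   — eliminate →
= ¬(¬(¬(¬b ∨ a) ∨ ¬c) ∨ a) ∨ ¬c   — eliminate →
= (¬¬(¬(¬b ∨ a) ∨ ¬c) ∧ ¬a) ∨ ¬c   — De Morgan
= ((¬(¬b ∨ a) ∨ ¬c) ∧ ¬a) ∨ ¬c   — double negation
= (((¬¬b ∧ ¬a) ∨ ¬c) ∧ ¬a) ∨ ¬c   — De Morgan
= (((b ∧ ¬a) ∨ ¬c) ∧ ¬a) ∨ ¬c   — double negation
= (b ∧ ¬a ∧ ¬a) ∨ (¬c ∧ ¬a) ∨ ¬c   — distribute ∧ over ∨
= (b ∧ ¬a) ∨ ¬c   — simplify

(b ∧ ¬a) ∨ ¬c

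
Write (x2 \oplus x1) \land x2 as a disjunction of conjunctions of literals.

(x2 \oplus x1) \land x2
⇔ (x2 \land \lnot x1 \lor \lnot x2 \land x1) \land x2   — expand \oplus
⇔ x2 \land \lnot x1 \land x2 \lor \lnot x2 \land x1 \land x2   — distribute \land over \lor
⇔ x2 \land \lnot x1   — simplify

x2 \land \lnot x1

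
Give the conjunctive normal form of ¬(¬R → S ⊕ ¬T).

¬R ∧ (¬S ∨ ¬T) ∧ (T ∨ S)

¬(¬R → S ⊕ ¬T)
≡ ¬(¬¬R ∨ (S ⊕ ¬T))   [eliminate →]
≡ ¬(¬¬R ∨ (S ∨ ¬T) ∧ ¬(S ∧ ¬T))   [expand ⊕]
≡ ¬¬¬R ∧ ¬((S ∨ ¬T) ∧ ¬(S ∧ ¬T))   [De Morgan]
≡ ¬R ∧ ¬((S ∨ ¬T) ∧ ¬(S ∧ ¬T))   [double negation]
≡ ¬R ∧ (¬(S ∨ ¬T) ∨ ¬¬(S ∧ ¬T))   [De Morgan]
≡ ¬R ∧ (¬S ∧ ¬¬T ∨ ¬¬(S ∧ ¬T))   [De Morgan]
≡ ¬R ∧ (¬S ∧ T ∨ ¬¬(S ∧ ¬T))   [double negation]
≡ ¬R ∧ (¬S ∧ T ∨ S ∧ ¬T)   [double negation]
≡ ¬R ∧ (¬S ∨ S) ∧ (¬S ∨ ¬T) ∧ (T ∨ S) ∧ (T ∨ ¬T)   [distribute ∨ over ∧]
≡ ¬R ∧ (¬S ∨ ¬T) ∧ (T ∨ S)   [simplify]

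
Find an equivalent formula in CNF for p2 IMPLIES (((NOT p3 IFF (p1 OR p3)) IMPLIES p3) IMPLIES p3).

p2 IMPLIES (((NOT p3 IFF (p1 OR p3)) IMPLIES p3) IMPLIES p3)
≡ NOT p2 OR (((NOT p3 IFF (p1 OR p3)) IMPLIES p3) IMPLIES p3)   (eliminate IMPLIES)
≡ NOT p2 OR NOT ((NOT p3 IFF (p1 OR p3)) IMPLIES p3) OR p3   (eliminate IMPLIES)
≡ NOT p2 OR NOT (NOT (NOT p3 IFF (p1 OR p3)) OR p3) OR p3   (eliminate IMPLIES)
≡ NOT p2 OR NOT (NOT ((NOT p3 IMPLIES (p1 OR p3)) AND ((p1 OR p3) IMPLIES NOT p3)) OR p3) OR p3   (eliminate IFF)
≡ NOT p2 OR NOT (NOT ((NOT NOT p3 OR p1 OR p3) AND ((p1 OR p3) IMPLIES NOT p3)) OR p3) OR p3   (eliminate IMPLIES)
≡ NOT p2 OR NOT (NOT ((NOT NOT p3 OR p1 OR p3) AND (NOT (p1 OR p3) OR NOT p3)) OR p3) OR p3   (eliminate IMPLIES)
≡ NOT p2 OR (NOT NOT ((NOT NOT p3 OR p1 OR p3) AND (NOT (p1 OR p3) OR NOT p3)) AND NOT p3) OR p3   (De Morgan)
≡ NOT p2 OR ((NOT NOT p3 OR p1 OR p3) AND (NOT (p1 OR p3) OR NOT p3) AND NOT p3) OR p3   (double negation)
≡ NOT p2 OR ((p3 OR p1 OR p3) AND (NOT (p1 OR p3) OR NOT p3) AND NOT p3) OR p3   (double negation)
≡ NOT p2 OR ((p3 OR p1 OR p3) AND ((NOT p1 AND NOT p3) OR NOT p3) AND NOT p3) OR p3   (De Morgan)
≡ (NOT p2 OR p3 OR p1 OR p3 OR p3) AND (NOT p2 OR NOT p1 OR NOT p3 OR p3) AND (NOT p2 OR NOT p3 OR NOT p3 OR p3) AND (NOT p2 OR NOT p3 OR p3)   (distribute OR over AND)
≡ NOT p2 OR p3 OR p1   (simplify)

NOT p2 OR p3 OR p1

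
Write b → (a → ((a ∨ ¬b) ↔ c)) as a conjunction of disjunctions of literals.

¬b ∨ ¬a ∨ c

b → (a → ((a ∨ ¬b) ↔ c))
≡ ¬b ∨ (a → ((a ∨ ¬b) ↔ c))
≡ ¬b ∨ ¬a ∨ ((a ∨ ¬b) ↔ c)
≡ ¬b ∨ ¬a ∨ (((a ∨ ¬b) → c) ∧ (c → (a ∨ ¬b)))
≡ ¬b ∨ ¬a ∨ ((¬(a ∨ ¬b) ∨ c) ∧ (c → (a ∨ ¬b)))
≡ ¬b ∨ ¬a ∨ ((¬(a ∨ ¬b) ∨ c) ∧ (¬c ∨ a ∨ ¬b))
≡ ¬b ∨ ¬a ∨ (((¬a ∧ ¬¬b) ∨ c) ∧ (¬c ∨ a ∨ ¬b))
≡ ¬b ∨ ¬a ∨ (((¬a ∧ b) ∨ c) ∧ (¬c ∨ a ∨ ¬b))
≡ (¬b ∨ ¬a ∨ ¬a ∨ c) ∧ (¬b ∨ ¬a ∨ b ∨ c) ∧ (¬b ∨ ¬a ∨ ¬c ∨ a ∨ ¬b)
≡ ¬b ∨ ¬a ∨ c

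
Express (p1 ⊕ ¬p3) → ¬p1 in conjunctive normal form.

¬p1 ∨ ¬p3

(p1 ⊕ ¬p3) → ¬p1
⇔ ¬(p1 ⊕ ¬p3) ∨ ¬p1   (eliminate →)
⇔ ¬((p1 ∨ ¬p3) ∧ ¬(p1 ∧ ¬p3)) ∨ ¬p1   (expand ⊕)
⇔ ¬(p1 ∨ ¬p3) ∨ ¬¬(p1 ∧ ¬p3) ∨ ¬p1   (De Morgan)
⇔ (¬p1 ∧ ¬¬p3) ∨ ¬¬(p1 ∧ ¬p3) ∨ ¬p1   (De Morgan)
⇔ (¬p1 ∧ p3) ∨ ¬¬(p1 ∧ ¬p3) ∨ ¬p1   (double negation)
⇔ (¬p1 ∧ p3) ∨ (p1 ∧ ¬p3) ∨ ¬p1   (double negation)
⇔ (¬p1 ∨ p1 ∨ ¬p1) ∧ (¬p1 ∨ ¬p3 ∨ ¬p1) ∧ (p3 ∨ p1 ∨ ¬p1) ∧ (p3 ∨ ¬p3 ∨ ¬p1)   (distribute ∨ over ∧)
⇔ ¬p1 ∨ ¬p3   (simplify)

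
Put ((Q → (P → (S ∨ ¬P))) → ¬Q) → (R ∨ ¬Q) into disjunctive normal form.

((Q → (P → (S ∨ ¬P))) → ¬Q) → (R ∨ ¬Q)
≡ ¬((Q → (P → (S ∨ ¬P))) → ¬Q) ∨ R ∨ ¬Q   [eliminate →]
≡ ¬(¬(Q → (P → (S ∨ ¬P))) ∨ ¬Q) ∨ R ∨ ¬Q   [eliminate →]
≡ ¬(¬(¬Q ∨ (P → (S ∨ ¬P))) ∨ ¬Q) ∨ R ∨ ¬Q   [eliminate →]
≡ ¬(¬(¬Q ∨ ¬P ∨ S ∨ ¬P) ∨ ¬Q) ∨ R ∨ ¬Q   [eliminate →]
≡ (¬¬(¬Q ∨ ¬P ∨ S ∨ ¬P) ∧ ¬¬Q) ∨ R ∨ ¬Q   [De Morgan]
≡ ((¬Q ∨ ¬P ∨ S ∨ ¬P) ∧ ¬¬Q) ∨ R ∨ ¬Q   [double negation]
≡ ((¬Q ∨ ¬P ∨ S ∨ ¬P) ∧ Q) ∨ R ∨ ¬Q   [double negation]
≡ (¬Q ∧ Q) ∨ (¬P ∧ Q) ∨ (S ∧ Q) ∨ (¬P ∧ Q) ∨ R ∨ ¬Q   [distribute ∧ over ∨]
≡ (¬P ∧ Q) ∨ (S ∧ Q) ∨ R ∨ ¬Q   [simplify]

(¬P ∧ Q) ∨ (S ∧ Q) ∨ R ∨ ¬Q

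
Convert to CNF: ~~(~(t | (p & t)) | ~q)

~t | ~q

~~(~(t | (p & t)) | ~q)
⇔ ~(t | (p & t)) | ~q   [double negation]
⇔ (~t & ~(p & t)) | ~q   [De Morgan]
⇔ (~t & (~p | ~t)) | ~q   [De Morgan]
⇔ (~t | ~q) & (~p | ~t | ~q)   [distribute | over &]
⇔ ~t | ~q   [simplify]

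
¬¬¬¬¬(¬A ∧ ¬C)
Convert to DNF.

¬¬¬¬¬(¬A ∧ ¬C)
≡ ¬¬¬(¬A ∧ ¬C)   — double negation
≡ ¬(¬A ∧ ¬C)   — double negation
≡ ¬¬A ∨ ¬¬C   — De Morgan
≡ A ∨ ¬¬C   — double negation
≡ A ∨ C   — double negation

A ∨ C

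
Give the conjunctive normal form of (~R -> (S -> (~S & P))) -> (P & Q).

(~R -> (S -> (~S & P))) -> (P & Q)
≡ ~(~R -> (S -> (~S & P))) | (P & Q)
≡ ~(~~R | (S -> (~S & P))) | (P & Q)
≡ ~(~~R | ~S | (~S & P)) | (P & Q)
≡ (~~~R & ~~S & ~(~S & P)) | (P & Q)
≡ (~R & ~~S & ~(~S & P)) | (P & Q)
≡ (~R & S & ~(~S & P)) | (P & Q)
≡ (~R & S & (~~S | ~P)) | (P & Q)
≡ (~R & S & (S | ~P)) | (P & Q)
≡ (~R | P) & (~R | Q) & (S | P) & (S | Q) & (S | ~P | P) & (S | ~P | Q)
≡ (~R | P) & (~R | Q) & (S | P) & (S | Q)

(~R | P) & (~R | Q) & (S | P) & (S | Q)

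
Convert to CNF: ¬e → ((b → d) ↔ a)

¬e → ((b → d) ↔ a)
≡ ¬¬e ∨ ((b → d) ↔ a)
≡ ¬¬e ∨ (((b → d) → a) ∧ (a → (b → d)))
≡ ¬¬e ∨ ((¬(b → d) ∨ a) ∧ (a → (b → d)))
≡ ¬¬e ∨ ((¬(¬b ∨ d) ∨ a) ∧ (a → (b → d)))
≡ ¬¬e ∨ ((¬(¬b ∨ d) ∨ a) ∧ (¬a ∨ (b → d)))
≡ ¬¬e ∨ ((¬(¬b ∨ d) ∨ a) ∧ (¬a ∨ ¬b ∨ d))
≡ e ∨ ((¬(¬b ∨ d) ∨ a) ∧ (¬a ∨ ¬b ∨ d))
≡ e ∨ (((¬¬b ∧ ¬d) ∨ a) ∧ (¬a ∨ ¬b ∨ d))
≡ e ∨ (((b ∧ ¬d) ∨ a) ∧ (¬a ∨ ¬b ∨ d))
≡ (e ∨ b ∨ a) ∧ (e ∨ ¬d ∨ a) ∧ (e ∨ ¬a ∨ ¬b ∨ d)

(e ∨ b ∨ a) ∧ (e ∨ ¬d ∨ a) ∧ (e ∨ ¬a ∨ ¬b ∨ d)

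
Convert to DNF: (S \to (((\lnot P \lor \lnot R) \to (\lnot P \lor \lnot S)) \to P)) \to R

(S \land \lnot P) \lor R

(S \to (((\lnot P \lor \lnot R) \to (\lnot P \lor \lnot S)) \to P)) \to R
⇔ \lnot (S \to (((\lnot P \lor \lnot R) \to (\lnot P \lor \lnot S)) \to P)) \lor R   (eliminate \to)
⇔ \lnot (\lnot S \lor (((\lnot P \lor \lnot R) \to (\lnot P \lor \lnot S)) \to P)) \lor R   (eliminate \to)
⇔ \lnot (\lnot S \lor \lnot ((\lnot P \lor \lnot R) \to (\lnot P \lor \lnot S)) \lor P) \lor R   (eliminate \to)
⇔ \lnot (\lnot S \lor \lnot (\lnot (\lnot P \lor \lnot R) \lor \lnot P \lor \lnot S) \lor P) \lor R   (eliminate \to)
⇔ (\lnot \lnot S \land \lnot \lnot (\lnot (\lnot P \lor \lnot R) \lor \lnot P \lor \lnot S) \land \lnot P) \lor R   (De Morgan)
⇔ (S \land \lnot \lnot (\lnot (\lnot P \lor \lnot R) \lor \lnot P \lor \lnot S) \land \lnot P) \lor R   (double negation)
⇔ (S \land (\lnot (\lnot P \lor \lnot R) \lor \lnot P \lor \lnot S) \land \lnot P) \lor R   (double negation)
⇔ (S \land ((\lnot \lnot P \land \lnot \lnot R) \lor \lnot P \lor \lnot S) \land \lnot P) \lor R   (De Morgan)
⇔ (S \land ((P \land \lnot \lnot R) \lor \lnot P \lor \lnot S) \land \lnot P) \lor R   (double negation)
⇔ (S \land ((P \land R) \lor \lnot P \lor \lnot S) \land \lnot P) \lor R   (double negation)
⇔ (S \land P \land R \land \lnot P) \lor (S \land \lnot P \land \lnot P) \lor (S \land \lnot S \land \lnot P) \lor R   (distribute \land over \lor)
⇔ (S \land \lnot P) \lor R   (simplify)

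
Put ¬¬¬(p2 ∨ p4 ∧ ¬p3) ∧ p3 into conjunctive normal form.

¬p2 ∧ p3

¬¬¬(p2 ∨ p4 ∧ ¬p3) ∧ p3
≡ ¬(p2 ∨ p4 ∧ ¬p3) ∧ p3   [double negation]
≡ ¬p2 ∧ ¬(p4 ∧ ¬p3) ∧ p3   [De Morgan]
≡ ¬p2 ∧ (¬p4 ∨ ¬¬p3) ∧ p3   [De Morgan]
≡ ¬p2 ∧ (¬p4 ∨ p3) ∧ p3   [double negation]
≡ ¬p2 ∧ p3   [simplify]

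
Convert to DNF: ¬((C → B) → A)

(¬C ∧ ¬A) ∨ (B ∧ ¬A)

¬((C → B) → A)
≡ ¬(¬(C → B) ∨ A)
≡ ¬(¬(¬C ∨ B) ∨ A)
≡ ¬¬(¬C ∨ B) ∧ ¬A
≡ (¬C ∨ B) ∧ ¬A
≡ (¬C ∧ ¬A) ∨ (B ∧ ¬A)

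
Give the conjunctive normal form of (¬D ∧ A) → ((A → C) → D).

(¬D ∧ A) → ((A → C) → D)
≡ ¬(¬D ∧ A) ∨ ((A → C) → D)   — eliminate →
≡ ¬(¬D ∧ A) ∨ ¬(A → C) ∨ D   — eliminate →
≡ ¬(¬D ∧ A) ∨ ¬(¬A ∨ C) ∨ D   — eliminate →
≡ ¬¬D ∨ ¬A ∨ ¬(¬A ∨ C) ∨ D   — De Morgan
≡ D ∨ ¬A ∨ ¬(¬A ∨ C) ∨ D   — double negation
≡ D ∨ ¬A ∨ (¬¬A ∧ ¬C) ∨ D   — De Morgan
≡ D ∨ ¬A ∨ (A ∧ ¬C) ∨ D   — double negation
≡ (D ∨ ¬A ∨ A ∨ D) ∧ (D ∨ ¬A ∨ ¬C ∨ D)   — distribute ∨ over ∧
≡ D ∨ ¬A ∨ ¬C   — simplify

D ∨ ¬A ∨ ¬C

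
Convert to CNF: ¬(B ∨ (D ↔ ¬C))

¬B ∧ (D ∨ ¬C) ∧ (C ∨ ¬D)

¬(B ∨ (D ↔ ¬C))
= ¬(B ∨ ((D → ¬C) ∧ (¬C → D)))
= ¬(B ∨ ((¬D ∨ ¬C) ∧ (¬C → D)))
= ¬(B ∨ ((¬D ∨ ¬C) ∧ (¬¬C ∨ D)))
= ¬B ∧ ¬((¬D ∨ ¬C) ∧ (¬¬C ∨ D))
= ¬B ∧ (¬(¬D ∨ ¬C) ∨ ¬(¬¬C ∨ D))
= ¬B ∧ ((¬¬D ∧ ¬¬C) ∨ ¬(¬¬C ∨ D))
= ¬B ∧ ((D ∧ ¬¬C) ∨ ¬(¬¬C ∨ D))
= ¬B ∧ ((D ∧ C) ∨ ¬(¬¬C ∨ D))
= ¬B ∧ ((D ∧ C) ∨ (¬¬¬C ∧ ¬D))
= ¬B ∧ ((D ∧ C) ∨ (¬C ∧ ¬D))
= ¬B ∧ (D ∨ ¬C) ∧ (D ∨ ¬D) ∧ (C ∨ ¬C) ∧ (C ∨ ¬D)
= ¬B ∧ (D ∨ ¬C) ∧ (C ∨ ¬D)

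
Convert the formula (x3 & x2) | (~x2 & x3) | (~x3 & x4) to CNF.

x3 | x4

(x3 & x2) | (~x2 & x3) | (~x3 & x4)
≡ (x3 | ~x2 | ~x3) & (x3 | ~x2 | x4) & (x3 | x3 | ~x3) & (x3 | x3 | x4) & (x2 | ~x2 | ~x3) & (x2 | ~x2 | x4) & (x2 | x3 | ~x3) & (x2 | x3 | x4)   [distribute | over &]
≡ x3 | x4   [simplify]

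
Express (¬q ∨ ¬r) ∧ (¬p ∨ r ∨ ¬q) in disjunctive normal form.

¬q ∨ (¬r ∧ ¬p)

(¬q ∨ ¬r) ∧ (¬p ∨ r ∨ ¬q)
= (¬q ∧ ¬p) ∨ (¬q ∧ r) ∨ (¬q ∧ ¬q) ∨ (¬r ∧ ¬p) ∨ (¬r ∧ r) ∨ (¬r ∧ ¬q)   — distribute ∧ over ∨
= ¬q ∨ (¬r ∧ ¬p)   — simplify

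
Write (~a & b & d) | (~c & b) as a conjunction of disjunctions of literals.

(~a & b & d) | (~c & b)
≡ (~a | ~c) & (~a | b) & (b | ~c) & (b | b) & (d | ~c) & (d | b)   [distribute | over &]
≡ (~a | ~c) & b & (d | ~c)   [simplify]

(~a | ~c) & b & (d | ~c)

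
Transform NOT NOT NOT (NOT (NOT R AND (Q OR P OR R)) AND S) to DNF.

NOT NOT NOT (NOT (NOT R AND (Q OR P OR R)) AND S)
≡ NOT (NOT (NOT R AND (Q OR P OR R)) AND S)   — double negation
≡ NOT NOT (NOT R AND (Q OR P OR R)) OR NOT S   — De Morgan
≡ (NOT R AND (Q OR P OR R)) OR NOT S   — double negation
≡ (NOT R AND Q) OR (NOT R AND P) OR (NOT R AND R) OR NOT S   — distribute AND over OR
≡ (NOT R AND Q) OR (NOT R AND P) OR NOT S   — simplify

(NOT R AND Q) OR (NOT R AND P) OR NOT S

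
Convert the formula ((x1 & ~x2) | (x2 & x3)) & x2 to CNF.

(x1 | x3) & (~x2 | x3) & x2

((x1 & ~x2) | (x2 & x3)) & x2
≡ (x1 | x2) & (x1 | x3) & (~x2 | x2) & (~x2 | x3) & x2
≡ (x1 | x3) & (~x2 | x3) & x2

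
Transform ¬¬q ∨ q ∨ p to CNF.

q ∨ p

¬¬q ∨ q ∨ p
≡ q ∨ q ∨ p   — double negation
≡ q ∨ p   — simplify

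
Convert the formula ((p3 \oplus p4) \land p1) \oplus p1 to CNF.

((p3 \oplus p4) \land p1) \oplus p1
⇔ (((p3 \oplus p4) \land p1) \lor p1) \land \lnot ((p3 \oplus p4) \land p1 \land p1)   (expand \oplus)
⇔ (((p3 \lor p4) \land \lnot (p3 \land p4) \land p1) \lor p1) \land \lnot ((p3 \oplus p4) \land p1 \land p1)   (expand \oplus)
⇔ (((p3 \lor p4) \land \lnot (p3 \land p4) \land p1) \lor p1) \land \lnot ((p3 \lor p4) \land \lnot (p3 \land p4) \land p1 \land p1)   (expand \oplus)
⇔ (((p3 \lor p4) \land (\lnot p3 \lor \lnot p4) \land p1) \lor p1) \land \lnot ((p3 \lor p4) \land \lnot (p3 \land p4) \land p1 \land p1)   (De Morgan)
⇔ (((p3 \lor p4) \land (\lnot p3 \lor \lnot p4) \land p1) \lor p1) \land (\lnot (p3 \lor p4) \lor \lnot \lnot (p3 \land p4) \lor \lnot p1 \lor \lnot p1)   (De Morgan)
⇔ (((p3 \lor p4) \land (\lnot p3 \lor \lnot p4) \land p1) \lor p1) \land ((\lnot p3 \land \lnot p4) \lor \lnot \lnot (p3 \land p4) \lor \lnot p1 \lor \lnot p1)   (De Morgan)
⇔ (((p3 \lor p4) \land (\lnot p3 \lor \lnot p4) \land p1) \lor p1) \land ((\lnot p3 \land \lnot p4) \lor (p3 \land p4) \lor \lnot p1 \lor \lnot p1)   (double negation)
⇔ (p3 \lor p4 \lor p1) \land (\lnot p3 \lor \lnot p4 \lor p1) \land (p1 \lor p1) \land (\lnot p3 \lor p3 \lor \lnot p1 \lor \lnot p1) \land (\lnot p3 \lor p4 \lor \lnot p1 \lor \lnot p1) \land (\lnot p4 \lor p3 \lor \lnot p1 \lor \lnot p1) \land (\lnot p4 \lor p4 \lor \lnot p1 \lor \lnot p1)   (distribute \lor over \land)
⇔ p1 \land (\lnot p3 \lor p4 \lor \lnot p1) \land (\lnot p4 \lor p3 \lor \lnot p1)   (simplify)

p1 \land (\lnot p3 \lor p4 \lor \lnot p1) \land (\lnot p4 \lor p3 \lor \lnot p1)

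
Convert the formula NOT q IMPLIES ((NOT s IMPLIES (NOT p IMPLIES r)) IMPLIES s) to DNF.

q OR (NOT s AND NOT p AND NOT r) OR s

NOT q IMPLIES ((NOT s IMPLIES (NOT p IMPLIES r)) IMPLIES s)
⇔ NOT NOT q OR ((NOT s IMPLIES (NOT p IMPLIES r)) IMPLIES s)   [eliminate IMPLIES]
⇔ NOT NOT q OR NOT (NOT s IMPLIES (NOT p IMPLIES r)) OR s   [eliminate IMPLIES]
⇔ NOT NOT q OR NOT (NOT NOT s OR (NOT p IMPLIES r)) OR s   [eliminate IMPLIES]
⇔ NOT NOT q OR NOT (NOT NOT s OR NOT NOT p OR r) OR s   [eliminate IMPLIES]
⇔ q OR NOT (NOT NOT s OR NOT NOT p OR r) OR s   [double negation]
⇔ q OR (NOT NOT NOT s AND NOT NOT NOT p AND NOT r) OR s   [De Morgan]
⇔ q OR (NOT s AND NOT NOT NOT p AND NOT r) OR s   [double negation]
⇔ q OR (NOT s AND NOT p AND NOT r) OR s   [double negation]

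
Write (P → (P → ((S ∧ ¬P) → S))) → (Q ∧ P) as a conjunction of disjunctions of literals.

(P → (P → ((S ∧ ¬P) → S))) → (Q ∧ P)
= ¬(P → (P → ((S ∧ ¬P) → S))) ∨ (Q ∧ P)   (eliminate →)
= ¬(¬P ∨ (P → ((S ∧ ¬P) → S))) ∨ (Q ∧ P)   (eliminate →)
= ¬(¬P ∨ ¬P ∨ ((S ∧ ¬P) → S)) ∨ (Q ∧ P)   (eliminate →)
= ¬(¬P ∨ ¬P ∨ ¬(S ∧ ¬P) ∨ S) ∨ (Q ∧ P)   (eliminate →)
= (¬¬P ∧ ¬¬P ∧ ¬¬(S ∧ ¬P) ∧ ¬S) ∨ (Q ∧ P)   (De Morgan)
= (P ∧ ¬¬P ∧ ¬¬(S ∧ ¬P) ∧ ¬S) ∨ (Q ∧ P)   (double negation)
= (P ∧ P ∧ ¬¬(S ∧ ¬P) ∧ ¬S) ∨ (Q ∧ P)   (double negation)
= (P ∧ P ∧ S ∧ ¬P ∧ ¬S) ∨ (Q ∧ P)   (double negation)
= (P ∨ Q) ∧ (P ∨ P) ∧ (P ∨ Q) ∧ (P ∨ P) ∧ (S ∨ Q) ∧ (S ∨ P) ∧ (¬P ∨ Q) ∧ (¬P ∨ P) ∧ (¬S ∨ Q) ∧ (¬S ∨ P)   (distribute ∨ over ∧)
= P ∧ (S ∨ Q) ∧ (¬P ∨ Q) ∧ (¬S ∨ Q)   (simplify)

P ∧ (S ∨ Q) ∧ (¬P ∨ Q) ∧ (¬S ∨ Q)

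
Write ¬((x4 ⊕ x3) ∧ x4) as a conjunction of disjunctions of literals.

¬x4 ∨ x3

¬((x4 ⊕ x3) ∧ x4)
≡ ¬((x4 ∨ x3) ∧ ¬(x4 ∧ x3) ∧ x4)
≡ ¬(x4 ∨ x3) ∨ ¬¬(x4 ∧ x3) ∨ ¬x4
≡ (¬x4 ∧ ¬x3) ∨ ¬¬(x4 ∧ x3) ∨ ¬x4
≡ (¬x4 ∧ ¬x3) ∨ (x4 ∧ x3) ∨ ¬x4
≡ (¬x4 ∨ x4 ∨ ¬x4) ∧ (¬x4 ∨ x3 ∨ ¬x4) ∧ (¬x3 ∨ x4 ∨ ¬x4) ∧ (¬x3 ∨ x3 ∨ ¬x4)
≡ ¬x4 ∨ x3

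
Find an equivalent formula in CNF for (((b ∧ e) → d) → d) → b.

¬d ∨ b

(((b ∧ e) → d) → d) → b
⇔ ¬(((b ∧ e) → d) → d) ∨ b   [eliminate →]
⇔ ¬(¬((b ∧ e) → d) ∨ d) ∨ b   [eliminate →]
⇔ ¬(¬(¬(b ∧ e) ∨ d) ∨ d) ∨ b   [eliminate →]
⇔ (¬¬(¬(b ∧ e) ∨ d) ∧ ¬d) ∨ b   [De Morgan]
⇔ ((¬(b ∧ e) ∨ d) ∧ ¬d) ∨ b   [double negation]
⇔ ((¬b ∨ ¬e ∨ d) ∧ ¬d) ∨ b   [De Morgan]
⇔ (¬b ∨ ¬e ∨ d ∨ b) ∧ (¬d ∨ b)   [distribute ∨ over ∧]
⇔ ¬d ∨ b   [simplify]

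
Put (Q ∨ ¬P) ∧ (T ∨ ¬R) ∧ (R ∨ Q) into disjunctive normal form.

Q ∧ T ∨ Q ∧ ¬R ∨ ¬P ∧ T ∧ R

(Q ∨ ¬P) ∧ (T ∨ ¬R) ∧ (R ∨ Q)
≡ Q ∧ T ∧ R ∨ Q ∧ T ∧ Q ∨ Q ∧ ¬R ∧ R ∨ Q ∧ ¬R ∧ Q ∨ ¬P ∧ T ∧ R ∨ ¬P ∧ T ∧ Q ∨ ¬P ∧ ¬R ∧ R ∨ ¬P ∧ ¬R ∧ Q   [distribute ∧ over ∨]
≡ Q ∧ T ∨ Q ∧ ¬R ∨ ¬P ∧ T ∧ R   [simplify]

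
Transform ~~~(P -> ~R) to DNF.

~~~(P -> ~R)
⇔ ~~~(~P | ~R)   (eliminate ->)
⇔ ~(~P | ~R)   (double negation)
⇔ ~~P & ~~R   (De Morgan)
⇔ P & ~~R   (double negation)
⇔ P & R   (double negation)

P & R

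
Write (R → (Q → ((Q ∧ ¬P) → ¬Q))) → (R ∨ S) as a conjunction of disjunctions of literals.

R ∨ S

(R → (Q → ((Q ∧ ¬P) → ¬Q))) → (R ∨ S)
⇔ ¬(R → (Q → ((Q ∧ ¬P) → ¬Q))) ∨ R ∨ S   (eliminate →)
⇔ ¬(¬R ∨ (Q → ((Q ∧ ¬P) → ¬Q))) ∨ R ∨ S   (eliminate →)
⇔ ¬(¬R ∨ ¬Q ∨ ((Q ∧ ¬P) → ¬Q)) ∨ R ∨ S   (eliminate →)
⇔ ¬(¬R ∨ ¬Q ∨ ¬(Q ∧ ¬P) ∨ ¬Q) ∨ R ∨ S   (eliminate →)
⇔ (¬¬R ∧ ¬¬Q ∧ ¬¬(Q ∧ ¬P) ∧ ¬¬Q) ∨ R ∨ S   (De Morgan)
⇔ (R ∧ ¬¬Q ∧ ¬¬(Q ∧ ¬P) ∧ ¬¬Q) ∨ R ∨ S   (double negation)
⇔ (R ∧ Q ∧ ¬¬(Q ∧ ¬P) ∧ ¬¬Q) ∨ R ∨ S   (double negation)
⇔ (R ∧ Q ∧ Q ∧ ¬P ∧ ¬¬Q) ∨ R ∨ S   (double negation)
⇔ (R ∧ Q ∧ Q ∧ ¬P ∧ Q) ∨ R ∨ S   (double negation)
⇔ (R ∨ R ∨ S) ∧ (Q ∨ R ∨ S) ∧ (Q ∨ R ∨ S) ∧ (¬P ∨ R ∨ S) ∧ (Q ∨ R ∨ S)   (distribute ∨ over ∧)
⇔ R ∨ S   (simplify)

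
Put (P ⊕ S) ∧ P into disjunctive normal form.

(P ⊕ S) ∧ P
⇔ ((P ∧ ¬S) ∨ (¬P ∧ S)) ∧ P   — expand ⊕
⇔ (P ∧ ¬S ∧ P) ∨ (¬P ∧ S ∧ P)   — distribute ∧ over ∨
⇔ P ∧ ¬S   — simplify

P ∧ ¬S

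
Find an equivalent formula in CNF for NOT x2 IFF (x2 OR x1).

(x2 OR x1) AND NOT x2

NOT x2 IFF (x2 OR x1)
≡ (NOT x2 IMPLIES (x2 OR x1)) AND ((x2 OR x1) IMPLIES NOT x2)   [eliminate IFF]
≡ (NOT NOT x2 OR x2 OR x1) AND ((x2 OR x1) IMPLIES NOT x2)   [eliminate IMPLIES]
≡ (NOT NOT x2 OR x2 OR x1) AND (NOT (x2 OR x1) OR NOT x2)   [eliminate IMPLIES]
≡ (x2 OR x2 OR x1) AND (NOT (x2 OR x1) OR NOT x2)   [double negation]
≡ (x2 OR x2 OR x1) AND ((NOT x2 AND NOT x1) OR NOT x2)   [De Morgan]
≡ (x2 OR x2 OR x1) AND (NOT x2 OR NOT x2) AND (NOT x1 OR NOT x2)   [distribute OR over AND]
≡ (x2 OR x1) AND NOT x2   [simplify]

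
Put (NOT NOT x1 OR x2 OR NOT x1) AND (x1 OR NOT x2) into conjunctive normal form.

x1 OR NOT x2

(NOT NOT x1 OR x2 OR NOT x1) AND (x1 OR NOT x2)
≡ (x1 OR x2 OR NOT x1) AND (x1 OR NOT x2)   (double negation)
≡ x1 OR NOT x2   (simplify)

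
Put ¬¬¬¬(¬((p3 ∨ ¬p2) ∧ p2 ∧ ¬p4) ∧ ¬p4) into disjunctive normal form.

(¬p3 ∧ p2 ∧ ¬p4) ∨ (¬p2 ∧ ¬p4)

¬¬¬¬(¬((p3 ∨ ¬p2) ∧ p2 ∧ ¬p4) ∧ ¬p4)
≡ ¬¬(¬((p3 ∨ ¬p2) ∧ p2 ∧ ¬p4) ∧ ¬p4)   [double negation]
≡ ¬((p3 ∨ ¬p2) ∧ p2 ∧ ¬p4) ∧ ¬p4   [double negation]
≡ (¬(p3 ∨ ¬p2) ∨ ¬p2 ∨ ¬¬p4) ∧ ¬p4   [De Morgan]
≡ ((¬p3 ∧ ¬¬p2) ∨ ¬p2 ∨ ¬¬p4) ∧ ¬p4   [De Morgan]
≡ ((¬p3 ∧ p2) ∨ ¬p2 ∨ ¬¬p4) ∧ ¬p4   [double negation]
≡ ((¬p3 ∧ p2) ∨ ¬p2 ∨ p4) ∧ ¬p4   [double negation]
≡ (¬p3 ∧ p2 ∧ ¬p4) ∨ (¬p2 ∧ ¬p4) ∨ (p4 ∧ ¬p4)   [distribute ∧ over ∨]
≡ (¬p3 ∧ p2 ∧ ¬p4) ∨ (¬p2 ∧ ¬p4)   [simplify]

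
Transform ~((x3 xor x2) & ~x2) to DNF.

(~x3 & ~x2) | x2

~((x3 xor x2) & ~x2)
≡ ~(((x3 & ~x2) | (~x3 & x2)) & ~x2)   — expand xor
≡ ~((x3 & ~x2) | (~x3 & x2)) | ~~x2   — De Morgan
≡ (~(x3 & ~x2) & ~(~x3 & x2)) | ~~x2   — De Morgan
≡ ((~x3 | ~~x2) & ~(~x3 & x2)) | ~~x2   — De Morgan
≡ ((~x3 | x2) & ~(~x3 & x2)) | ~~x2   — double negation
≡ ((~x3 | x2) & (~~x3 | ~x2)) | ~~x2   — De Morgan
≡ ((~x3 | x2) & (x3 | ~x2)) | ~~x2   — double negation
≡ ((~x3 | x2) & (x3 | ~x2)) | x2   — double negation
≡ (~x3 & x3) | (~x3 & ~x2) | (x2 & x3) | (x2 & ~x2) | x2   — distribute & over |
≡ (~x3 & ~x2) | x2   — simplify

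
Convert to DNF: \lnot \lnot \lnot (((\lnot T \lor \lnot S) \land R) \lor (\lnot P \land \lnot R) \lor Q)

\lnot \lnot \lnot (((\lnot T \lor \lnot S) \land R) \lor (\lnot P \land \lnot R) \lor Q)
⇔ \lnot (((\lnot T \lor \lnot S) \land R) \lor (\lnot P \land \lnot R) \lor Q)   — double negation
⇔ \lnot ((\lnot T \lor \lnot S) \land R) \land \lnot (\lnot P \land \lnot R) \land \lnot Q   — De Morgan
⇔ (\lnot (\lnot T \lor \lnot S) \lor \lnot R) \land \lnot (\lnot P \land \lnot R) \land \lnot Q   — De Morgan
⇔ ((\lnot \lnot T \land \lnot \lnot S) \lor \lnot R) \land \lnot (\lnot P \land \lnot R) \land \lnot Q   — De Morgan
⇔ ((T \land \lnot \lnot S) \lor \lnot R) \land \lnot (\lnot P \land \lnot R) \land \lnot Q   — double negation
⇔ ((T \land S) \lor \lnot R) \land \lnot (\lnot P \land \lnot R) \land \lnot Q   — double negation
⇔ ((T \land S) \lor \lnot R) \land (\lnot \lnot P \lor \lnot \lnot R) \land \lnot Q   — De Morgan
⇔ ((T \land S) \lor \lnot R) \land (P \lor \lnot \lnot R) \land \lnot Q   — double negation
⇔ ((T \land S) \lor \lnot R) \land (P \lor R) \land \lnot Q   — double negation
⇔ (T \land S \land P \land \lnot Q) \lor (T \land S \land R \land \lnot Q) \lor (\lnot R \land P \land \lnot Q) \lor (\lnot R \land R \land \lnot Q)   — distribute \land over \lor
⇔ (T \land S \land P \land \lnot Q) \lor (T \land S \land R \land \lnot Q) \lor (\lnot R \land P \land \lnot Q)   — simplify

(T \land S \land P \land \lnot Q) \lor (T \land S \land R \land \lnot Q) \lor (\lnot R \land P \land \lnot Q)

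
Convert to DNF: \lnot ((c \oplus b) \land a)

(\lnot c \land \lnot b) \lor (b \land c) \lor \lnot a

\lnot ((c \oplus b) \land a)
≡ \lnot (((c \land \lnot b) \lor (\lnot c \land b)) \land a)   — expand \oplus
≡ \lnot ((c \land \lnot b) \lor (\lnot c \land b)) \lor \lnot a   — De Morgan
≡ (\lnot (c \land \lnot b) \land \lnot (\lnot c \land b)) \lor \lnot a   — De Morgan
≡ ((\lnot c \lor \lnot \lnot b) \land \lnot (\lnot c \land b)) \lor \lnot a   — De Morgan
≡ ((\lnot c \lor b) \land \lnot (\lnot c \land b)) \lor \lnot a   — double negation
≡ ((\lnot c \lor b) \land (\lnot \lnot c \lor \lnot b)) \lor \lnot a   — De Morgan
≡ ((\lnot c \lor b) \land (c \lor \lnot b)) \lor \lnot a   — double negation
≡ (\lnot c \land c) \lor (\lnot c \land \lnot b) \lor (b \land c) \lor (b \land \lnot b) \lor \lnot a   — distribute \land over \lor
≡ (\lnot c \land \lnot b) \lor (b \land c) \lor \lnot a   — simplify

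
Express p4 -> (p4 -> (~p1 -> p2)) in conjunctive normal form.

~p4 | p1 | p2

p4 -> (p4 -> (~p1 -> p2))
= ~p4 | (p4 -> (~p1 -> p2))   [eliminate ->]
= ~p4 | ~p4 | (~p1 -> p2)   [eliminate ->]
= ~p4 | ~p4 | ~~p1 | p2   [eliminate ->]
= ~p4 | ~p4 | p1 | p2   [double negation]
= ~p4 | p1 | p2   [simplify]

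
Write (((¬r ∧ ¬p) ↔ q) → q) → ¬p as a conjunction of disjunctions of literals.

(((¬r ∧ ¬p) ↔ q) → q) → ¬p
= ¬(((¬r ∧ ¬p) ↔ q) → q) ∨ ¬p
= ¬(¬((¬r ∧ ¬p) ↔ q) ∨ q) ∨ ¬p
= ¬(¬(((¬r ∧ ¬p) → q) ∧ (q → (¬r ∧ ¬p))) ∨ q) ∨ ¬p
= ¬(¬((¬(¬r ∧ ¬p) ∨ q) ∧ (q → (¬r ∧ ¬p))) ∨ q) ∨ ¬p
= ¬(¬((¬(¬r ∧ ¬p) ∨ q) ∧ (¬q ∨ (¬r ∧ ¬p))) ∨ q) ∨ ¬p
= (¬¬((¬(¬r ∧ ¬p) ∨ q) ∧ (¬q ∨ (¬r ∧ ¬p))) ∧ ¬q) ∨ ¬p
= ((¬(¬r ∧ ¬p) ∨ q) ∧ (¬q ∨ (¬r ∧ ¬p)) ∧ ¬q) ∨ ¬p
= ((¬¬r ∨ ¬¬p ∨ q) ∧ (¬q ∨ (¬r ∧ ¬p)) ∧ ¬q) ∨ ¬p
= ((r ∨ ¬¬p ∨ q) ∧ (¬q ∨ (¬r ∧ ¬p)) ∧ ¬q) ∨ ¬p
= ((r ∨ p ∨ q) ∧ (¬q ∨ (¬r ∧ ¬p)) ∧ ¬q) ∨ ¬p
= (r ∨ p ∨ q ∨ ¬p) ∧ (¬q ∨ ¬r ∨ ¬p) ∧ (¬q ∨ ¬p ∨ ¬p) ∧ (¬q ∨ ¬p)
= ¬q ∨ ¬p

¬q ∨ ¬p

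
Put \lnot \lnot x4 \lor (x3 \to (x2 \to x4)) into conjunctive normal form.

x4 \lor \lnot x3 \lor \lnot x2

\lnot \lnot x4 \lor (x3 \to (x2 \to x4))
≡ \lnot \lnot x4 \lor \lnot x3 \lor (x2 \to x4)   — eliminate \to
≡ \lnot \lnot x4 \lor \lnot x3 \lor \lnot x2 \lor x4   — eliminate \to
≡ x4 \lor \lnot x3 \lor \lnot x2 \lor x4   — double negation
≡ x4 \lor \lnot x3 \lor \lnot x2   — simplify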